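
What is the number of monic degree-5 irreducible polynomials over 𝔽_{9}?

11808

Gauss's count: N_{9}(5) = (1/5) Σ_{d|5} μ(5/d)·9^d.
Divisors of 5: 1, 5; μ(5/d) for each: -1, 1.
Σ = − 9^1 + 9^5 = 59040.
N = 59040/5 = 11808.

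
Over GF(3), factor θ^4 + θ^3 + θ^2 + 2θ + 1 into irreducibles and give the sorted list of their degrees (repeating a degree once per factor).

1, 1, 2

Write g(θ) = θ^4 + θ^3 + θ^2 + 2θ + 1.
Roots in GF(3): g(0) = 1; g(1) = 0 → root; g(2) = 0 → root.
Linear factors from roots: (θ + 2), (θ + 1).
Complete factorization: g(θ) = (θ + 1)·(θ + 2)·(θ^2 + θ + 2).
Factor degrees with multiplicity: 1 + 1 + 2 = 4.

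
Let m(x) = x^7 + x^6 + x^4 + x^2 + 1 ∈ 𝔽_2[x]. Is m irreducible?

Yes

Check for roots in 𝔽_2: m(0) = 1; m(1) = 1.
No roots, so no linear factors.
Monic irreducibles of degree 2 over GF(2): x^2 + x + 1.
None of them divide m (all give nonzero remainder).
Monic irreducibles of degree 3 over GF(2): x^3 + x + 1, x^3 + x^2 + 1.
None of them divide m (all give nonzero remainder).
No irreducible factor of degree ≤ 3 exists, so m is irreducible over GF(2).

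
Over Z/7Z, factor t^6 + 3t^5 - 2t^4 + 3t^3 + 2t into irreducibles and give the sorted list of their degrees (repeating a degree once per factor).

Write g(t) = t^6 + 3t^5 - 2t^4 + 3t^3 + 2t.
Linear factors from roots: (t), (t - 1).
Complete factorization: g(t) = (t)·(t - 1)·(t^4 - 3t^3 + 2t^2 - 2t - 2).
Factor degrees with multiplicity: 1 + 1 + 4 = 6.

1, 1, 4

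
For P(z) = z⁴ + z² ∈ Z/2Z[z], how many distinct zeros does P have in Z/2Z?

Evaluate at each of the 2 elements of Z/2Z:
P(0) = 0 → root; P(1) = 0 → root.
Roots: {0, 1}.

2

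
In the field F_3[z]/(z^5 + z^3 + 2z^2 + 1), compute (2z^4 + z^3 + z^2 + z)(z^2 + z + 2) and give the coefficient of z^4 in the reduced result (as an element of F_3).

1

Multiply in F_3[z]: (2z^4 + z^3 + z^2 + z)·(z^2 + z + 2) = 2z^6 + z^3 + 2z.
Reduce using z^5 ≡ 2z^3 + z^2 + 2 (mod z^5 + z^3 + 2z^2 + 1).
Reduced: z^4.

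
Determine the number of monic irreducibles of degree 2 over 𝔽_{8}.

By the necklace-counting formula, N_8(2) = (1/2) Σ_{d|2} μ(2/d)·8^d.
Divisors of 2: 1, 2; μ(2/d) for each: -1, 1.
Σ = − 8^1 + 8^2 = 56.
N = 56/2 = 28.

28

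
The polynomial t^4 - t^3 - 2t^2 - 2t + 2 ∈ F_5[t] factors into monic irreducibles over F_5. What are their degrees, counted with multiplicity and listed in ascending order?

2, 2

Write f(t) = t^4 - t^3 - 2t^2 - 2t + 2.
Roots in F_5: f(0) = 2; f(1) = 3; f(2) = 3; f(3) = 2; f(4) = 4.
Complete factorization: f(t) = (t^2 + 2)·(t^2 - t + 1).
Factor degrees with multiplicity: 2 + 2 = 4.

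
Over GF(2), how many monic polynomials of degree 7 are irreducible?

Gauss's count: N_{2}(7) = (1/7) Σ_{d|7} μ(7/d)·2^d.
Divisors of 7: 1, 7; μ(7/d) for each: -1, 1.
Σ = − 2^1 + 2^7 = 126.
N = 126/7 = 18.

18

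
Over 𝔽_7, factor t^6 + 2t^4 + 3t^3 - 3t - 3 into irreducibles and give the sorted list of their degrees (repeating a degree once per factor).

Write g(t) = t^6 + 2t^4 + 3t^3 - 3t - 3.
Linear factors from roots: (t - 1), (t + 1).
Complete factorization: g(t) = (t + 1)·(t - 1)·(t^4 + 3t^2 + 3t + 3).
Factor degrees with multiplicity: 1 + 1 + 4 = 6.

1, 1, 4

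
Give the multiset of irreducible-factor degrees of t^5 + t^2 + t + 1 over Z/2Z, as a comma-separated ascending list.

1, 1, 3

Write f(t) = t^5 + t^2 + t + 1.
Roots in Z/2Z: f(0) = 1; f(1) = 0 → root.
Linear factors from roots: (t + 1).
Complete factorization: f(t) = (t + 1)^2·(t^3 + t + 1).
Factor degrees with multiplicity: 1 + 1 + 3 = 5.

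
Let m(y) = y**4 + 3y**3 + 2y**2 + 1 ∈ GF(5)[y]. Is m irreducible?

Yes

Check for roots in GF(5): m(0) = 1; m(1) = 2; m(2) = 4; m(3) = 1; m(4) = 1.
No roots, so no linear factors.
Degree-2 irreducible divisors: test the 10 monic irreducibles of degree 2 over GF(5).
None of them divide m (all give nonzero remainder).
No irreducible factor of degree ≤ 2 exists, so m is irreducible over GF(5).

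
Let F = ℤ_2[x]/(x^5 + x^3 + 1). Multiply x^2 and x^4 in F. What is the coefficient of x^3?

Multiply in ℤ_2[x]: (x^2)·(x^4) = x^6.
Reduce using x^5 ≡ x^3 + 1 (mod x^5 + x^3 + 1).
Reduced: x^4 + x.

0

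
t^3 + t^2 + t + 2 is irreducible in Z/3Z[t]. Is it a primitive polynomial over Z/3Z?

Write f(t) = t^3 + t^2 + t + 2.
|GF(3^3)^×| = 3^3 − 1 = 26. Prime factorization: 26 = 2·13.
f is primitive ⇔ t has order 26 in GF(3)[t]/(f), i.e. t^(26/q) ≠ 1 for each prime q | 26.
t^(13) mod f = 1
t^(2) mod f = t^2.
Since t^(13) = 1, the order of t divides 13 < 26; not primitive.

No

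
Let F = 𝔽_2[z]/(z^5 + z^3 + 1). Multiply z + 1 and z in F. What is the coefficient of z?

Multiply in 𝔽_2[z]: (z + 1)·(z) = z^2 + z.
Reduced: z^2 + z.

1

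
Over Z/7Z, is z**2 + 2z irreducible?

No

Write h(z) = z**2 + 2z.
Check for roots in Z/7Z: h(0) = 0 → root; h(1) = 3; h(2) = 1; h(3) = 1; h(4) = 3; h(5) = 0 → root; h(6) = 6.
h(0) = 0, so (z) divides h(z); h is reducible.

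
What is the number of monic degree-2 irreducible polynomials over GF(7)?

x^(7^2) − x is the product of all monic irreducibles of degree dividing 2; Möbius inversion gives N = (1/2) Σ μ(2/d)·7^d.
Divisors of 2: 1, 2; μ(2/d) for each: -1, 1.
Σ = − 7^1 + 7^2 = 42.
N = 42/2 = 21.

21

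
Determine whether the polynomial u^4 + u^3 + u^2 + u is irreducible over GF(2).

Write m(u) = u^4 + u^3 + u^2 + u.
Check for roots in GF(2): m(0) = 0 → root; m(1) = 0 → root.
m(0) = 0, so (u) divides m(u); m is reducible.

No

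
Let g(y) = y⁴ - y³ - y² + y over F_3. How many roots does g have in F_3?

Evaluate at each of the 3 elements of F_3:
g(0) = 0 → root; g(1) = 0 → root; g(2) = 0 → root.
Roots: {0, 1, 2}.

3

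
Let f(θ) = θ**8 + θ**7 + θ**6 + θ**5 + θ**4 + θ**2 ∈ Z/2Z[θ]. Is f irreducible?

Check for roots in Z/2Z: f(0) = 0 → root; f(1) = 0 → root.
f(0) = 0, so (θ) divides f(θ); f is reducible.

No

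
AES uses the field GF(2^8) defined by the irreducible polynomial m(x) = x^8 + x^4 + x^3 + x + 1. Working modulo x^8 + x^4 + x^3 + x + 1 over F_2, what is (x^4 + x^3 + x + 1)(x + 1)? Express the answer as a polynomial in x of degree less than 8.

x^5 + x^3 + x^2 + 1

Multiply in F_2[x]: (x^4 + x^3 + x + 1)·(x + 1) = x^5 + x^3 + x^2 + 1.
Reduced: x^5 + x^3 + x^2 + 1.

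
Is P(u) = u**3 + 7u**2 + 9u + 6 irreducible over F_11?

Check each element of F_11 for a root: P(0)=6, P(1)=1, P(2)=5, P(3)=2, P(4)=9, P(5)=10, P(6)=0, P(7)=7, P(8)=4, P(9)=8, P(10)=3.
P(6) = 0, so (u − 6) divides P(u); P is reducible.

No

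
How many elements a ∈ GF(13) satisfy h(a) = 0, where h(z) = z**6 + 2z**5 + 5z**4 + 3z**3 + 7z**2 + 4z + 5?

4

Evaluate at each of the 13 elements of GF(13):
h(0) = 5; h(1) = 1; h(2) = 0 → root; h(3) = 0 → root; h(4) = 1; h(5) = 4; h(6) = 2; h(7) = 2; h(8) = 0 → root; h(9) = 0 → root; h(10) = 12; h(11) = 3; h(12) = 9.
Roots: {2, 3, 8, 9}.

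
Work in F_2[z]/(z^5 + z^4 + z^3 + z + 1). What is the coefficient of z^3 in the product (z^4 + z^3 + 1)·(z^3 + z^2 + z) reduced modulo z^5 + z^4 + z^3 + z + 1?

0

Multiply in F_2[z]: (z^4 + z^3 + 1)·(z^3 + z^2 + z) = z^7 + z^4 + z^3 + z^2 + z.
Reduce using z^5 ≡ z^4 + z^3 + z + 1 (mod z^5 + z^4 + z^3 + z + 1).
Reduced: z^2.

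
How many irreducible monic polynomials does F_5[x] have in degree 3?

Gauss's count: N_{5}(3) = (1/3) Σ_{d|3} μ(3/d)·5^d.
Divisors of 3: 1, 3; μ(3/d) for each: -1, 1.
Σ = − 5^1 + 5^3 = 120.
N = 120/3 = 40.

40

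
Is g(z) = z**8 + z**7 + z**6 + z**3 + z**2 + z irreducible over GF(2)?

Check for roots in GF(2): g(0) = 0 → root; g(1) = 0 → root.
g(0) = 0, so (z) divides g(z); g is reducible.

No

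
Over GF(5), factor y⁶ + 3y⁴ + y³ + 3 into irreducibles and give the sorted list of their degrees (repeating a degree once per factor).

6

Write h(y) = y⁶ + 3y⁴ + y³ + 3.
Roots in GF(5): h(0) = 3; h(1) = 3; h(2) = 3; h(3) = 2; h(4) = 1.
Complete factorization: h(y) = (y⁶ + 3y⁴ + y³ + 3).
Factor degrees with multiplicity: 6 = 6.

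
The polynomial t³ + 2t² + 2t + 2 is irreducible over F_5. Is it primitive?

Yes

Write f(t) = t³ + 2t² + 2t + 2.
|GF(5^3)^×| = 5^3 − 1 = 124. Prime factorization: 124 = 2^2·31.
f is primitive ⇔ t has order 124 in GF(5)[t]/(f), i.e. t^(124/q) ≠ 1 for each prime q | 124.
t^(62) mod f = 4.
t^(4) mod f = 2t² + 2t + 4.
None equal 1, so t has full order 124; f is primitive.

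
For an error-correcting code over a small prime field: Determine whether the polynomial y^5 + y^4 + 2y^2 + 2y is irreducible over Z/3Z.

Write m(y) = y^5 + y^4 + 2y^2 + 2y.
Check for roots in Z/3Z: m(0) = 0 → root; m(1) = 0 → root; m(2) = 0 → root.
m(0) = 0, so (y) divides m(y); m is reducible.

No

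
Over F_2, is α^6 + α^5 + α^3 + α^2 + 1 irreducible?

Yes

Write g(α) = α^6 + α^5 + α^3 + α^2 + 1.
Check for roots in F_2: g(0) = 1; g(1) = 1.
No roots, so no linear factors.
Monic irreducibles of degree 2 over GF(2): α^2 + α + 1.
None of them divide g (all give nonzero remainder).
Monic irreducibles of degree 3 over GF(2): α^3 + α + 1, α^3 + α^2 + 1.
None of them divide g (all give nonzero remainder).
No irreducible factor of degree ≤ 3 exists, so g is irreducible over GF(2).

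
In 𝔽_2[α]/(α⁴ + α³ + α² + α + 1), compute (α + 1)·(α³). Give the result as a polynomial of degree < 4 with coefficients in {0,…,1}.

Multiply in 𝔽_2[α]: (α + 1)·(α³) = α⁴ + α³.
Reduce using α⁴ ≡ α³ + α² + α + 1 (mod α⁴ + α³ + α² + α + 1).
Reduced: α² + α + 1.

α^2 + α + 1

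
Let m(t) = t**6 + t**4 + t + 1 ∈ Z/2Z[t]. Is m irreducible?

Check for roots in Z/2Z: m(0) = 1; m(1) = 0 → root.
m(1) = 0, so (t − 1) divides m(t); m is reducible.

No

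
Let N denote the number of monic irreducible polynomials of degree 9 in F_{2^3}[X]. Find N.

By the necklace-counting formula, N_8(9) = (1/9) Σ_{d|9} μ(9/d)·8^d.
Divisors of 9: 1, 3, 9; μ(9/d) for each: 0, -1, 1.
Σ = − 8^3 + 8^9 = 134217216.
N = 134217216/9 = 14913024.

14913024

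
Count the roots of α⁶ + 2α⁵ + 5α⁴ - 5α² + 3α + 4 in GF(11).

Write g(α) = α⁶ + 2α⁵ + 5α⁴ - 5α² + 3α + 4.
Evaluate at each of the 11 elements of GF(11):
g(0) = 4; g(1) = 10; g(2) = 0 → root; g(3) = 4; g(4) = 1; g(5) = 1; g(6) = 0 → root; g(7) = 6; g(8) = 4; g(9) = 3; g(10) = 0 → root.
Roots: {2, 6, 10}.

3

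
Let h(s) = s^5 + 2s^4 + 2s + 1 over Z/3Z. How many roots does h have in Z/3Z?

2

Evaluate at each of the 3 elements of Z/3Z:
h(0) = 1; h(1) = 0 → root; h(2) = 0 → root.
Roots: {1, 2}.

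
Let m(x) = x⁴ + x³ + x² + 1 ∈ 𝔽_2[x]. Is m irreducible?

No

Check for roots in 𝔽_2: m(0) = 1; m(1) = 0 → root.
m(1) = 0, so (x − 1) divides m(x); m is reducible.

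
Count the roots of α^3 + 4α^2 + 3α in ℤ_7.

3

Write f(α) = α^3 + 4α^2 + 3α.
Evaluate at each of the 7 elements of ℤ_7:
f(0) = 0 → root; f(1) = 1; f(2) = 2; f(3) = 2; f(4) = 0 → root; f(5) = 2; f(6) = 0 → root.
Roots: {0, 4, 6}.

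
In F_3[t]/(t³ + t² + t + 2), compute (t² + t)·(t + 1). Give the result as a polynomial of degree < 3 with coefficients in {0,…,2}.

Multiply in F_3[t]: (t² + t)·(t + 1) = t³ + 2t² + t.
Reduce using t³ ≡ 2t² + 2t + 1 (mod t³ + t² + t + 2).
Reduced: t² + 1.

t^2 + 1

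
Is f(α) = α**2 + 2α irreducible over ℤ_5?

Check for roots in ℤ_5: f(0) = 0 → root; f(1) = 3; f(2) = 3; f(3) = 0 → root; f(4) = 4.
f(0) = 0, so (α) divides f(α); f is reducible.

No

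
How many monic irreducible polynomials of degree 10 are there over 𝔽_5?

The number of monic irreducibles of degree 10 over GF(5) is (1/10)·Σ_{d∣10} μ(10/d) 5^d.
Divisors of 10: 1, 2, 5, 10; μ(10/d) for each: 1, -1, -1, 1.
Σ = 5^1 − 5^2 − 5^5 + 5^10 = 9762480.
N = 9762480/10 = 976248.

976248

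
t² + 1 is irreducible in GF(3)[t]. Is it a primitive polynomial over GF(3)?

No

Write f(t) = t² + 1.
|GF(3^2)^×| = 3^2 − 1 = 8. Prime factorization: 8 = 2^3.
f is primitive ⇔ t has order 8 in GF(3)[t]/(f), i.e. t^(8/q) ≠ 1 for each prime q | 8.
t^(4) mod f = 1
Since t^(4) = 1, the order of t divides 4 < 8; not primitive.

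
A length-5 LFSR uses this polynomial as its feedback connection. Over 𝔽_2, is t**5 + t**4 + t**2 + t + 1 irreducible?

Write m(t) = t**5 + t**4 + t**2 + t + 1.
Check for roots in 𝔽_2: m(0) = 1; m(1) = 1.
No roots, so no linear factors.
Monic irreducibles of degree 2 over GF(2): t**2 + t + 1.
None of them divide m (all give nonzero remainder).
No irreducible factor of degree ≤ 2 exists, so m is irreducible over GF(2).

Yes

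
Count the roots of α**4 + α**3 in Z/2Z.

Write h(α) = α**4 + α**3.
Evaluate at each of the 2 elements of Z/2Z:
h(0) = 0 → root; h(1) = 0 → root.
Roots: {0, 1}.

2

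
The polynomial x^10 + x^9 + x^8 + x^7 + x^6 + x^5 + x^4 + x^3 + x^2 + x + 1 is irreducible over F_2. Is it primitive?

No

Write f(x) = x^10 + x^9 + x^8 + x^7 + x^6 + x^5 + x^4 + x^3 + x^2 + x + 1.
|GF(2^10)^×| = 2^10 − 1 = 1023. Prime factorization: 1023 = 3·11·31.
f is primitive ⇔ x has order 1023 in GF(2)[x]/(f), i.e. x^(1023/q) ≠ 1 for each prime q | 1023.
x^(341) mod f = 1
x^(93) mod f = x^5.
x^(33) mod f = 1
Since x^(341) = 1, the order of x divides 341 < 1023; not primitive.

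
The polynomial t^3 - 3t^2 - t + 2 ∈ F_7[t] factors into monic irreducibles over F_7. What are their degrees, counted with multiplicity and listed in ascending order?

1, 2

Write f(t) = t^3 - 3t^2 - t + 2.
Linear factors from roots: (t + 3).
Complete factorization: f(t) = (t + 3)·(t^2 + t + 3).
Factor degrees with multiplicity: 1 + 2 = 3.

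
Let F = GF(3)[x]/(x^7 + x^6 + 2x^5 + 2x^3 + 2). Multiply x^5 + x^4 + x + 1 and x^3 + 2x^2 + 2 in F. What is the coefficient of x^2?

Multiply in GF(3)[x]: (x^5 + x^4 + x + 1)·(x^3 + 2x^2 + 2) = x^8 + 2x^6 + 2x^5 + 2x^2 + 2x + 2.
Reduce using x^7 ≡ 2x^6 + x^5 + x^3 + 1 (mod x^7 + x^6 + 2x^5 + 2x^3 + 2).
Reduced: x^6 + x^5 + x^4 + 2x^3 + 2x^2 + 1.

2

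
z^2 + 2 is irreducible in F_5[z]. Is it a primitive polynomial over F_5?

No

Write f(z) = z^2 + 2.
|GF(5^2)^×| = 5^2 − 1 = 24. Prime factorization: 24 = 2^3·3.
f is primitive ⇔ z has order 24 in GF(5)[z]/(f), i.e. z^(24/q) ≠ 1 for each prime q | 24.
z^(12) mod f = 4.
z^(8) mod f = 1
Since z^(8) = 1, the order of z divides 8 < 24; not primitive.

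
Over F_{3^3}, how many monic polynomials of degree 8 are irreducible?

By the necklace-counting formula, N_27(8) = (1/8) Σ_{d|8} μ(8/d)·27^d.
Divisors of 8: 1, 2, 4, 8; μ(8/d) for each: 0, 0, -1, 1.
Σ = − 27^4 + 27^8 = 282429005040.
N = 282429005040/8 = 35303625630.

35303625630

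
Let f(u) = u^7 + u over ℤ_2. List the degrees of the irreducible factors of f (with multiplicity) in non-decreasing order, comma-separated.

1, 1, 1, 2, 2

Roots in ℤ_2: f(0) = 0 → root; f(1) = 0 → root.
Linear factors from roots: (u), (u + 1).
Complete factorization: f(u) = (u)·(u + 1)^2·(u^2 + u + 1)^2.
Factor degrees with multiplicity: 1 + 1 + 1 + 2 + 2 = 7.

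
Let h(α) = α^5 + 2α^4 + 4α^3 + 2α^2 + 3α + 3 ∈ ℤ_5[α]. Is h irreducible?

No

Check for roots in ℤ_5: h(0) = 3; h(1) = 0 → root; h(2) = 3; h(3) = 3; h(4) = 4.
h(1) = 0, so (α − 1) divides h(α); h is reducible.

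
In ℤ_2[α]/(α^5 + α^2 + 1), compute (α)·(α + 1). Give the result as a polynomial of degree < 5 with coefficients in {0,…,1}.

Multiply in ℤ_2[α]: (α)·(α + 1) = α^2 + α.
Reduced: α^2 + α.

α^2 + α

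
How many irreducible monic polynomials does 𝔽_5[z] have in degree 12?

20343700

Gauss's count: N_{5}(12) = (1/12) Σ_{d|12} μ(12/d)·5^d.
Divisors of 12: 1, 2, 3, 4, 6, 12; μ(12/d) for each: 0, 1, 0, -1, -1, 1.
Σ = 5^2 − 5^4 − 5^6 + 5^12 = 244124400.
N = 244124400/12 = 20343700.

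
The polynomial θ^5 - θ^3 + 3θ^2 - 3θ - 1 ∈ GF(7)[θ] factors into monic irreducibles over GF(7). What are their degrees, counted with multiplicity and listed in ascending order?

Write h(θ) = θ^5 - θ^3 + 3θ^2 - 3θ - 1.
Linear factors from roots: (θ + 2).
Complete factorization: h(θ) = (θ + 2)·(θ^2 + 2θ + 3)·(θ^2 + 3θ + 1).
Factor degrees with multiplicity: 1 + 2 + 2 = 5.

1, 2, 2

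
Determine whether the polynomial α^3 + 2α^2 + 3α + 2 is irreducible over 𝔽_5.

No

Write h(α) = α^3 + 2α^2 + 3α + 2.
Check for roots in 𝔽_5: h(0) = 2; h(1) = 3; h(2) = 4; h(3) = 1; h(4) = 0 → root.
h(4) = 0, so (α − 4) divides h(α); h is reducible.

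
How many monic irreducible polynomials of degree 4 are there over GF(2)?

3

x^(2^4) − x is the product of all monic irreducibles of degree dividing 4; Möbius inversion gives N = (1/4) Σ μ(4/d)·2^d.
Divisors of 4: 1, 2, 4; μ(4/d) for each: 0, -1, 1.
Σ = − 2^2 + 2^4 = 12.
N = 12/4 = 3.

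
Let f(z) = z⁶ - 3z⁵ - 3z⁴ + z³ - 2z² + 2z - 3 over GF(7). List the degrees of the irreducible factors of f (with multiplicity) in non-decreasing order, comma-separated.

Linear factors from roots: (z - 1), (z - 3), (z + 1).
Complete factorization: f(z) = (z - 3)·(z - 1)·(z + 1)^2·(z² - z - 1).
Factor degrees with multiplicity: 1 + 1 + 1 + 1 + 2 = 6.

1, 1, 1, 1, 2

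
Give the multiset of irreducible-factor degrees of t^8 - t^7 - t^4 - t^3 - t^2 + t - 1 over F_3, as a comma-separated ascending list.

Write f(t) = t^8 - t^7 - t^4 - t^3 - t^2 + t - 1.
Roots in F_3: f(0) = 2; f(1) = 0 → root; f(2) = 2.
Linear factors from roots: (t - 1).
Complete factorization: f(t) = (t - 1)·(t^2 + 1)·(t^2 - t - 1)·(t^3 + t^2 + t - 1).
Factor degrees with multiplicity: 1 + 2 + 2 + 3 = 8.

1, 2, 2, 3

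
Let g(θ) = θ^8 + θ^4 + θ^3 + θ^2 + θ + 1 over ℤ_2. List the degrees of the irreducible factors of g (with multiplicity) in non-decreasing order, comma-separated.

Roots in ℤ_2: g(0) = 1; g(1) = 0 → root.
Linear factors from roots: (θ + 1).
Complete factorization: g(θ) = (θ + 1)^3·(θ^2 + θ + 1)·(θ^3 + θ + 1).
Factor degrees with multiplicity: 1 + 1 + 1 + 2 + 3 = 8.

1, 1, 1, 2, 3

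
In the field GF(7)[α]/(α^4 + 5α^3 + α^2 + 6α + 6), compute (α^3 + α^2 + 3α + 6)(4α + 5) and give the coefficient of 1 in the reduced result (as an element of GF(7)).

6

Multiply in GF(7)[α]: (α^3 + α^2 + 3α + 6)·(4α + 5) = 4α^4 + 2α^3 + 3α^2 + 4α + 2.
Reduce using α^4 ≡ 2α^3 + 6α^2 + α + 1 (mod α^4 + 5α^3 + α^2 + 6α + 6).
Reduced: 3α^3 + 6α^2 + α + 6.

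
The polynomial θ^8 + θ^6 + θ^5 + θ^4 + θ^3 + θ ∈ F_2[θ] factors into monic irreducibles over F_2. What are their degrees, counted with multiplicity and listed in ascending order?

1, 1, 2, 2, 2

Write g(θ) = θ^8 + θ^6 + θ^5 + θ^4 + θ^3 + θ.
Roots in F_2: g(0) = 0 → root; g(1) = 0 → root.
Linear factors from roots: (θ), (θ + 1).
Complete factorization: g(θ) = (θ)·(θ + 1)·(θ^2 + θ + 1)^3.
Factor degrees with multiplicity: 1 + 1 + 2 + 2 + 2 = 8.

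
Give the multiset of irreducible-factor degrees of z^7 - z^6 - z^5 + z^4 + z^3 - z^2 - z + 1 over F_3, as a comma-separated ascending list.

1, 1, 1, 2, 2

Write f(z) = z^7 - z^6 - z^5 + z^4 + z^3 - z^2 - z + 1.
Roots in F_3: f(0) = 1; f(1) = 0 → root; f(2) = 0 → root.
Linear factors from roots: (z - 1), (z + 1).
Complete factorization: f(z) = (z + 1)·(z - 1)^2·(z^2 + z - 1)·(z^2 - z - 1).
Factor degrees with multiplicity: 1 + 1 + 1 + 2 + 2 = 7.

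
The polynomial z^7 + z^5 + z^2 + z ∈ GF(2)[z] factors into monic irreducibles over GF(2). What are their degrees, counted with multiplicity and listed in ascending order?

Write h(z) = z^7 + z^5 + z^2 + z.
Roots in GF(2): h(0) = 0 → root; h(1) = 0 → root.
Linear factors from roots: (z), (z + 1).
Complete factorization: h(z) = (z)·(z + 1)·(z^2 + z + 1)·(z^3 + z + 1).
Factor degrees with multiplicity: 1 + 1 + 2 + 3 = 7.

1, 1, 2, 3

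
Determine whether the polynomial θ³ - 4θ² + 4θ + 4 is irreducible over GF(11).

Write P(θ) = θ³ - 4θ² + 4θ + 4.
Check each element of GF(11) for a root: P(0)=4, P(1)=5, P(2)=4, P(3)=7, P(4)=9, P(5)=5, P(6)=1, P(7)=3, P(8)=6, P(9)=5, P(10)=6.
No roots. A degree-3 polynomial over a field with no linear factor is irreducible.

Yes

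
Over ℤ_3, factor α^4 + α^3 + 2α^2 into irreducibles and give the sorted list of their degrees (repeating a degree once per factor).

Write h(α) = α^4 + α^3 + 2α^2.
Roots in ℤ_3: h(0) = 0 → root; h(1) = 1; h(2) = 2.
Linear factors from roots: (α).
Complete factorization: h(α) = (α)^2·(α^2 + α + 2).
Factor degrees with multiplicity: 1 + 1 + 2 = 4.

1, 1, 2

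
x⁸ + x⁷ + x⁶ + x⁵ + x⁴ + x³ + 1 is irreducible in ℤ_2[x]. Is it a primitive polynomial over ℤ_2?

Write f(x) = x⁸ + x⁷ + x⁶ + x⁵ + x⁴ + x³ + 1.
|GF(2^8)^×| = 2^8 − 1 = 255. Prime factorization: 255 = 3·5·17.
f is primitive ⇔ x has order 255 in GF(2)[x]/(f), i.e. x^(255/q) ≠ 1 for each prime q | 255.
x^(85) mod f = 1
x^(51) mod f = x⁷ + x⁵ + x³ + x² + 1.
x^(15) mod f = x⁷ + x⁶ + x³ + x + 1.
Since x^(85) = 1, the order of x divides 85 < 255; not primitive.

No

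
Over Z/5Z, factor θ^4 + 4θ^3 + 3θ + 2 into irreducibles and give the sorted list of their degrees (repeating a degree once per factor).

Write h(θ) = θ^4 + 4θ^3 + 3θ + 2.
Roots in Z/5Z: h(0) = 2; h(1) = 0 → root; h(2) = 1; h(3) = 0 → root; h(4) = 1.
Linear factors from roots: (θ + 4), (θ + 2).
Complete factorization: h(θ) = (θ + 2)·(θ + 4)·(θ^2 + 3θ + 4).
Factor degrees with multiplicity: 1 + 1 + 2 = 4.

1, 1, 2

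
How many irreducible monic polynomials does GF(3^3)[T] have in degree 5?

The number of monic irreducibles of degree 5 over GF(27) is (1/5)·Σ_{d∣5} μ(5/d) 27^d.
Divisors of 5: 1, 5; μ(5/d) for each: -1, 1.
Σ = − 27^1 + 27^5 = 14348880.
N = 14348880/5 = 2869776.

2869776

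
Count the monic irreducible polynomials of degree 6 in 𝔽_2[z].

9

By the necklace-counting formula, N_2(6) = (1/6) Σ_{d|6} μ(6/d)·2^d.
Divisors of 6: 1, 2, 3, 6; μ(6/d) for each: 1, -1, -1, 1.
Σ = 2^1 − 2^2 − 2^3 + 2^6 = 54.
N = 54/6 = 9.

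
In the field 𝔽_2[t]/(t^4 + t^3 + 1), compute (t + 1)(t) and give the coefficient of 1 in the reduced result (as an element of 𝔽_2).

0

Multiply in 𝔽_2[t]: (t + 1)·(t) = t^2 + t.
Reduced: t^2 + t.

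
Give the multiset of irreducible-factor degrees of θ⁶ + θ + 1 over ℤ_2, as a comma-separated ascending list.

6

Write h(θ) = θ⁶ + θ + 1.
Roots in ℤ_2: h(0) = 1; h(1) = 1.
Complete factorization: h(θ) = (θ⁶ + θ + 1).
Factor degrees with multiplicity: 6 = 6.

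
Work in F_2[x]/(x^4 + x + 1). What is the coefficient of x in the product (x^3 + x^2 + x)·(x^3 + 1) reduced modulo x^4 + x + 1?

Multiply in F_2[x]: (x^3 + x^2 + x)·(x^3 + 1) = x^6 + x^5 + x^4 + x^3 + x^2 + x.
Reduce using x^4 ≡ x + 1 (mod x^4 + x + 1).
Reduced: x^2 + x + 1.

1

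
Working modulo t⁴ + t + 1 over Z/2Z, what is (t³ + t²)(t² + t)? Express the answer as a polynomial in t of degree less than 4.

Multiply in Z/2Z[t]: (t³ + t²)·(t² + t) = t⁵ + t³.
Reduce using t⁴ ≡ t + 1 (mod t⁴ + t + 1).
Reduced: t³ + t² + t.

t^3 + t^2 + t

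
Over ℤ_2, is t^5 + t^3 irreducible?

No

Write f(t) = t^5 + t^3.
Check for roots in ℤ_2: f(0) = 0 → root; f(1) = 0 → root.
f(0) = 0, so (t) divides f(t); f is reducible.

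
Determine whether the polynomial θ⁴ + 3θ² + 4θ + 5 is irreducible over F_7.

Yes

Write g(θ) = θ⁴ + 3θ² + 4θ + 5.
Check for roots in F_7: g(0) = 5; g(1) = 6; g(2) = 6; g(3) = 6; g(4) = 3; g(5) = 4; g(6) = 5.
No roots, so no linear factors.
Degree-2 irreducible divisors: test the 21 monic irreducibles of degree 2 over GF(7).
None of them divide g (all give nonzero remainder).
No irreducible factor of degree ≤ 2 exists, so g is irreducible over GF(7).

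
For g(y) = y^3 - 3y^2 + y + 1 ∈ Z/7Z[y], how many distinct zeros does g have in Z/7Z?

3

Evaluate at each of the 7 elements of Z/7Z:
g(0) = 1; g(1) = 0 → root; g(2) = 6; g(3) = 4; g(4) = 0 → root; g(5) = 0 → root; g(6) = 3.
Roots: {1, 4, 5}.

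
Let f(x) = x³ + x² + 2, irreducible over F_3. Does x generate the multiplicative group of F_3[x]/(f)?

|GF(3^3)^×| = 3^3 − 1 = 26. Prime factorization: 26 = 2·13.
f is primitive ⇔ x has order 26 in GF(3)[x]/(f), i.e. x^(26/q) ≠ 1 for each prime q | 26.
x^(13) mod f = 1
x^(2) mod f = x².
Since x^(13) = 1, the order of x divides 13 < 26; not primitive.

No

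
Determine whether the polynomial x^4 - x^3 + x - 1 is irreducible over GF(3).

No

Write g(x) = x^4 - x^3 + x - 1.
Check for roots in GF(3): g(0) = 2; g(1) = 0 → root; g(2) = 0 → root.
g(1) = 0, so (x − 1) divides g(x); g is reducible.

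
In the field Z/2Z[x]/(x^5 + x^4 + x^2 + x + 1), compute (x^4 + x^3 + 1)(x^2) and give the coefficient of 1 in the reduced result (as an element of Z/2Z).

0

Multiply in Z/2Z[x]: (x^4 + x^3 + 1)·(x^2) = x^6 + x^5 + x^2.
Reduce using x^5 ≡ x^4 + x^2 + x + 1 (mod x^5 + x^4 + x^2 + x + 1).
Reduced: x^3 + x.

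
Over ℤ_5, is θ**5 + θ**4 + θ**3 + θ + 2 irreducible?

No

Write f(θ) = θ**5 + θ**4 + θ**3 + θ + 2.
Check for roots in ℤ_5: f(0) = 2; f(1) = 1; f(2) = 0 → root; f(3) = 1; f(4) = 0 → root.
f(2) = 0, so (θ − 2) divides f(θ); f is reducible.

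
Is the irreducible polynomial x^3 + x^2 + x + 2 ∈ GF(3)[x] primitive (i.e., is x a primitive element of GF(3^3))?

Write f(x) = x^3 + x^2 + x + 2.
|GF(3^3)^×| = 3^3 − 1 = 26. Prime factorization: 26 = 2·13.
f is primitive ⇔ x has order 26 in GF(3)[x]/(f), i.e. x^(26/q) ≠ 1 for each prime q | 26.
x^(13) mod f = 1
x^(2) mod f = x^2.
Since x^(13) = 1, the order of x divides 13 < 26; not primitive.

No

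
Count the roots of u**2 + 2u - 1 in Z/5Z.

Write h(u) = u**2 + 2u - 1.
Evaluate at each of the 5 elements of Z/5Z:
h(0) = 4; h(1) = 2; h(2) = 2; h(3) = 4; h(4) = 3.
No element is a root.

0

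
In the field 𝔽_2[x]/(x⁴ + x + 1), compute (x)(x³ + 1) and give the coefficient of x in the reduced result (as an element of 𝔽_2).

Multiply in 𝔽_2[x]: (x)·(x³ + 1) = x⁴ + x.
Reduce using x⁴ ≡ x + 1 (mod x⁴ + x + 1).
Reduced: 1.

0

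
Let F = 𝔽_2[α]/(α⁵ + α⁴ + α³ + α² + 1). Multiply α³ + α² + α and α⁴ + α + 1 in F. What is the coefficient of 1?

0

Multiply in 𝔽_2[α]: (α³ + α² + α)·(α⁴ + α + 1) = α⁷ + α⁶ + α⁵ + α⁴ + α.
Reduce using α⁵ ≡ α⁴ + α³ + α² + 1 (mod α⁵ + α⁴ + α³ + α² + 1).
Reduced: α² + α.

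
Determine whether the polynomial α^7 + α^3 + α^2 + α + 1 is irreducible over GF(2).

Write h(α) = α^7 + α^3 + α^2 + α + 1.
Check for roots in GF(2): h(0) = 1; h(1) = 1.
No roots, so no linear factors.
Monic irreducibles of degree 2 over GF(2): α^2 + α + 1.
None of them divide h (all give nonzero remainder).
Monic irreducibles of degree 3 over GF(2): α^3 + α + 1, α^3 + α^2 + 1.
None of them divide h (all give nonzero remainder).
No irreducible factor of degree ≤ 3 exists, so h is irreducible over GF(2).

Yes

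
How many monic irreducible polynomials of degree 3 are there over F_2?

2

x^(2^3) − x is the product of all monic irreducibles of degree dividing 3; Möbius inversion gives N = (1/3) Σ μ(3/d)·2^d.
Divisors of 3: 1, 3; μ(3/d) for each: -1, 1.
Σ = − 2^1 + 2^3 = 6.
N = 6/3 = 2.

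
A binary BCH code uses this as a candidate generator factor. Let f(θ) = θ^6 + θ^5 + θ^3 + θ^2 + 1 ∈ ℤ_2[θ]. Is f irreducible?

Yes

Check for roots in ℤ_2: f(0) = 1; f(1) = 1.
No roots, so no linear factors.
Monic irreducibles of degree 2 over GF(2): θ^2 + θ + 1.
None of them divide f (all give nonzero remainder).
Monic irreducibles of degree 3 over GF(2): θ^3 + θ + 1, θ^3 + θ^2 + 1.
None of them divide f (all give nonzero remainder).
No irreducible factor of degree ≤ 3 exists, so f is irreducible over GF(2).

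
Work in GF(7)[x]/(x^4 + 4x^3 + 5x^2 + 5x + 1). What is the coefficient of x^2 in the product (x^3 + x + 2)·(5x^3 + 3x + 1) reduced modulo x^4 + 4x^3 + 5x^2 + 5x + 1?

Multiply in GF(7)[x]: (x^3 + x + 2)·(5x^3 + 3x + 1) = 5x^6 + x^4 + 4x^3 + 3x^2 + 2.
Reduce using x^4 ≡ 3x^3 + 2x^2 + 2x + 6 (mod x^4 + 4x^3 + 5x^2 + 5x + 1).
Reduced: 2x^3 + 6x + 2.

0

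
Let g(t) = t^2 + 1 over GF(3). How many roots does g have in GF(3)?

Evaluate at each of the 3 elements of GF(3):
g(0) = 1; g(1) = 2; g(2) = 2.
No element is a root.

0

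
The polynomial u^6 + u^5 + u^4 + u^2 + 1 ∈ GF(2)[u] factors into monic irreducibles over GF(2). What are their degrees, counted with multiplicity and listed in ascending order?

Write f(u) = u^6 + u^5 + u^4 + u^2 + 1.
Roots in GF(2): f(0) = 1; f(1) = 1.
Complete factorization: f(u) = (u^6 + u^5 + u^4 + u^2 + 1).
Factor degrees with multiplicity: 6 = 6.

6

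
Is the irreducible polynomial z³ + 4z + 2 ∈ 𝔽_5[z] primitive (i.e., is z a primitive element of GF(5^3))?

Yes

Write f(z) = z³ + 4z + 2.
|GF(5^3)^×| = 5^3 − 1 = 124. Prime factorization: 124 = 2^2·31.
f is primitive ⇔ z has order 124 in GF(5)[z]/(f), i.e. z^(124/q) ≠ 1 for each prime q | 124.
z^(62) mod f = 4.
z^(4) mod f = z² + 3z.
None equal 1, so z has full order 124; f is primitive.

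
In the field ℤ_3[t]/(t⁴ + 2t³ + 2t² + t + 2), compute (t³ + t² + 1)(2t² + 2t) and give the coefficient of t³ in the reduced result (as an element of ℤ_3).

1

Multiply in ℤ_3[t]: (t³ + t² + 1)·(2t² + 2t) = 2t⁵ + t⁴ + 2t³ + 2t² + 2t.
Reduce using t⁴ ≡ t³ + t² + 2t + 1 (mod t⁴ + 2t³ + 2t² + t + 2).
Reduced: t³ + t.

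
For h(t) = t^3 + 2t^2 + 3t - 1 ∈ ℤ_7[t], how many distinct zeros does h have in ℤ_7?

Evaluate at each of the 7 elements of ℤ_7:
h(0) = 6; h(1) = 5; h(2) = 0 → root; h(3) = 4; h(4) = 2; h(5) = 0 → root; h(6) = 4.
Roots: {2, 5}.

2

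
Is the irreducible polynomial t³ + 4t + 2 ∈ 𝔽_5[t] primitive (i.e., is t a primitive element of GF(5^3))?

Write f(t) = t³ + 4t + 2.
|GF(5^3)^×| = 5^3 − 1 = 124. Prime factorization: 124 = 2^2·31.
f is primitive ⇔ t has order 124 in GF(5)[t]/(f), i.e. t^(124/q) ≠ 1 for each prime q | 124.
t^(62) mod f = 4.
t^(4) mod f = t² + 3t.
None equal 1, so t has full order 124; f is primitive.

Yes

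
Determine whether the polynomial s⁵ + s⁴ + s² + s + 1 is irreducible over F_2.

Yes

Write m(s) = s⁵ + s⁴ + s² + s + 1.
Check for roots in F_2: m(0) = 1; m(1) = 1.
No roots, so no linear factors.
Monic irreducibles of degree 2 over GF(2): s² + s + 1.
None of them divide m (all give nonzero remainder).
No irreducible factor of degree ≤ 2 exists, so m is irreducible over GF(2).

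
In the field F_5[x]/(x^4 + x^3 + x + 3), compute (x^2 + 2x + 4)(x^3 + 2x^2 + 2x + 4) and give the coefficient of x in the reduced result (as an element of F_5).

0

Multiply in F_5[x]: (x^2 + 2x + 4)·(x^3 + 2x^2 + 2x + 4) = x^5 + 4x^4 + x^2 + x + 1.
Reduce using x^4 ≡ 4x^3 + 4x + 2 (mod x^4 + x^3 + x + 3).
Reduced: 2x^3 + 2.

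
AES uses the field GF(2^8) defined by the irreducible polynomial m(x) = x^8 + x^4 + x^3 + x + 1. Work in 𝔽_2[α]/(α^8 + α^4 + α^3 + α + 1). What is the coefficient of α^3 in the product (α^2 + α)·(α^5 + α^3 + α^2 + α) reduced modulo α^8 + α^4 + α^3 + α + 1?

Multiply in 𝔽_2[α]: (α^2 + α)·(α^5 + α^3 + α^2 + α) = α^7 + α^6 + α^5 + α^2.
Reduced: α^7 + α^6 + α^5 + α^2.

0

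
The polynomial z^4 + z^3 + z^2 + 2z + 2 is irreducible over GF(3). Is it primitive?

Write f(z) = z^4 + z^3 + z^2 + 2z + 2.
|GF(3^4)^×| = 3^4 − 1 = 80. Prime factorization: 80 = 2^4·5.
f is primitive ⇔ z has order 80 in GF(3)[z]/(f), i.e. z^(80/q) ≠ 1 for each prime q | 80.
z^(40) mod f = 2.
z^(16) mod f = 2z^3 + 1.
None equal 1, so z has full order 80; f is primitive.

Yes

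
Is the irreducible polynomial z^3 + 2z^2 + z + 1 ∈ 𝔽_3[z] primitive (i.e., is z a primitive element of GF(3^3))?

Write f(z) = z^3 + 2z^2 + z + 1.
|GF(3^3)^×| = 3^3 − 1 = 26. Prime factorization: 26 = 2·13.
f is primitive ⇔ z has order 26 in GF(3)[z]/(f), i.e. z^(26/q) ≠ 1 for each prime q | 26.
z^(13) mod f = 2.
z^(2) mod f = z^2.
None equal 1, so z has full order 26; f is primitive.

Yes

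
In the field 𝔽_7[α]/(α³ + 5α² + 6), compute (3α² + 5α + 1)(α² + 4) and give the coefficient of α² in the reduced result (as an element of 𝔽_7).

Multiply in 𝔽_7[α]: (3α² + 5α + 1)·(α² + 4) = 3α⁴ + 5α³ + 6α² + 6α + 4.
Reduce using α³ ≡ 2α² + 1 (mod α³ + 5α² + 6).
Reduced: 2α + 1.

0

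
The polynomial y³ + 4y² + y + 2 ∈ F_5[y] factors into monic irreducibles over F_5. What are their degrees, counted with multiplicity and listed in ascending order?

Write g(y) = y³ + 4y² + y + 2.
Roots in F_5: g(0) = 2; g(1) = 3; g(2) = 3; g(3) = 3; g(4) = 4.
Complete factorization: g(y) = (y³ + 4y² + y + 2).
Factor degrees with multiplicity: 3 = 3.

3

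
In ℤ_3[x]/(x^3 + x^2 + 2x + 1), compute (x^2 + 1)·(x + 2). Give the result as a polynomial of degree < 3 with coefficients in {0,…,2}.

x^2 + 2x + 1

Multiply in ℤ_3[x]: (x^2 + 1)·(x + 2) = x^3 + 2x^2 + x + 2.
Reduce using x^3 ≡ 2x^2 + x + 2 (mod x^3 + x^2 + 2x + 1).
Reduced: x^2 + 2x + 1.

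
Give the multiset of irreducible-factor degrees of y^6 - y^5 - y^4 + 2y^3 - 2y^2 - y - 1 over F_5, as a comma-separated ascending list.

6

Write h(y) = y^6 - y^5 - y^4 + 2y^3 - 2y^2 - y - 1.
Roots in F_5: h(0) = 4; h(1) = 2; h(2) = 1; h(3) = 2; h(4) = 2.
Complete factorization: h(y) = (y^6 - y^5 - y^4 + 2y^3 - 2y^2 - y - 1).
Factor degrees with multiplicity: 6 = 6.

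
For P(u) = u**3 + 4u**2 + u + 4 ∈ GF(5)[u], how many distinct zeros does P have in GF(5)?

Evaluate at each of the 5 elements of GF(5):
P(0) = 4; P(1) = 0 → root; P(2) = 0 → root; P(3) = 0 → root; P(4) = 1.
Roots: {1, 2, 3}.

3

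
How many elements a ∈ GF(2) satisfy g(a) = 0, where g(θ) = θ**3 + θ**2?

Evaluate at each of the 2 elements of GF(2):
g(0) = 0 → root; g(1) = 0 → root.
Roots: {0, 1}.

2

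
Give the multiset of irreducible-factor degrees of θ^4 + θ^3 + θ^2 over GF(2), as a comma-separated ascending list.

Write f(θ) = θ^4 + θ^3 + θ^2.
Roots in GF(2): f(0) = 0 → root; f(1) = 1.
Linear factors from roots: (θ).
Complete factorization: f(θ) = (θ)^2·(θ^2 + θ + 1).
Factor degrees with multiplicity: 1 + 1 + 2 = 4.

1, 1, 2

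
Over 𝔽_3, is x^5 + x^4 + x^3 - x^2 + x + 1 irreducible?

Write f(x) = x^5 + x^4 + x^3 - x^2 + x + 1.
Check for roots in 𝔽_3: f(0) = 1; f(1) = 1; f(2) = 1.
No roots, so no linear factors.
Monic irreducibles of degree 2 over GF(3): x^2 + 1, x^2 + x - 1, x^2 - x - 1.
None of them divide f (all give nonzero remainder).
No irreducible factor of degree ≤ 2 exists, so f is irreducible over GF(3).

Yes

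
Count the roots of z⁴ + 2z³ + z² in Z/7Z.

2

Write P(z) = z⁴ + 2z³ + z².
Evaluate at each of the 7 elements of Z/7Z:
P(0) = 0 → root; P(1) = 4; P(2) = 1; P(3) = 4; P(4) = 1; P(5) = 4; P(6) = 0 → root.
Roots: {0, 6}.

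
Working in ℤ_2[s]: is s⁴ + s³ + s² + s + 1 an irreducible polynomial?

Yes

Write g(s) = s⁴ + s³ + s² + s + 1.
Check for roots in ℤ_2: g(0) = 1; g(1) = 1.
No roots, so no linear factors.
Monic irreducibles of degree 2 over GF(2): s² + s + 1.
None of them divide g (all give nonzero remainder).
No irreducible factor of degree ≤ 2 exists, so g is irreducible over GF(2).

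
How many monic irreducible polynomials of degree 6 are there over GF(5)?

The number of monic irreducibles of degree 6 over GF(5) is (1/6)·Σ_{d∣6} μ(6/d) 5^d.
Divisors of 6: 1, 2, 3, 6; μ(6/d) for each: 1, -1, -1, 1.
Σ = 5^1 − 5^2 − 5^3 + 5^6 = 15480.
N = 15480/6 = 2580.

2580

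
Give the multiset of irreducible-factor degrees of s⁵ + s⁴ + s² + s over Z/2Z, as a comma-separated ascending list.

1, 1, 1, 2

Write g(s) = s⁵ + s⁴ + s² + s.
Roots in Z/2Z: g(0) = 0 → root; g(1) = 0 → root.
Linear factors from roots: (s), (s + 1).
Complete factorization: g(s) = (s)·(s + 1)^2·(s² + s + 1).
Factor degrees with multiplicity: 1 + 1 + 1 + 2 = 5.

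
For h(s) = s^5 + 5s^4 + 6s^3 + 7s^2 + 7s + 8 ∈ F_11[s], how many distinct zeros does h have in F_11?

2

Evaluate at each of the 11 elements of F_11:
h(0) = 8; h(1) = 1; h(2) = 1; h(3) = 0 → root; h(4) = 9; h(5) = 2; h(6) = 3; h(7) = 8; h(8) = 6; h(9) = 0 → root; h(10) = 6.
Roots: {3, 9}.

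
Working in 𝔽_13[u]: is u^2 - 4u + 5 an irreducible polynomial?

No

Write m(u) = u^2 - 4u + 5.
Check each element of 𝔽_13 for a root: m(0)=5, m(1)=2, m(2)=1, m(3)=2, m(4)=5, m(5)=10, m(6)=4, m(7)=0, m(8)=11, m(9)=11, m(10)=0, m(11)=4, m(12)=10.
m(7) = 0, so (u − 7) divides m(u); m is reducible.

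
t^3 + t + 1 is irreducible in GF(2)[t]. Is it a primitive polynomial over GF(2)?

Write f(t) = t^3 + t + 1.
|GF(2^3)^×| = 2^3 − 1 = 7. Prime factorization: 7 = 7.
f is primitive ⇔ t has order 7 in GF(2)[t]/(f), i.e. t^(7/q) ≠ 1 for each prime q | 7.
t^(1) mod f = t.
None equal 1, so t has full order 7; f is primitive.

Yes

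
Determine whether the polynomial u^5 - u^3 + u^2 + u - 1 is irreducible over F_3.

Write h(u) = u^5 - u^3 + u^2 + u - 1.
Check for roots in F_3: h(0) = 2; h(1) = 1; h(2) = 2.
No roots, so no linear factors.
Monic irreducibles of degree 2 over GF(3): u^2 + 1, u^2 + u - 1, u^2 - u - 1.
None of them divide h (all give nonzero remainder).
No irreducible factor of degree ≤ 2 exists, so h is irreducible over GF(3).

Yes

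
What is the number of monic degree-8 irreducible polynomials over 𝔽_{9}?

By the necklace-counting formula, N_9(8) = (1/8) Σ_{d|8} μ(8/d)·9^d.
Divisors of 8: 1, 2, 4, 8; μ(8/d) for each: 0, 0, -1, 1.
Σ = − 9^4 + 9^8 = 43040160.
N = 43040160/8 = 5380020.

5380020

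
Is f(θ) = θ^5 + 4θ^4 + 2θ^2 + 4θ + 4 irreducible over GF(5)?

No

Check for roots in GF(5): f(0) = 4; f(1) = 0 → root; f(2) = 1; f(3) = 1; f(4) = 0 → root.
f(1) = 0, so (θ − 1) divides f(θ); f is reducible.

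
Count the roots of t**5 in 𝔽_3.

Write h(t) = t**5.
Evaluate at each of the 3 elements of 𝔽_3:
h(0) = 0 → root; h(1) = 1; h(2) = 2.
Roots: {0}.

1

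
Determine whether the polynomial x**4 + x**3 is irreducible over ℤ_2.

No

Write f(x) = x**4 + x**3.
Check for roots in ℤ_2: f(0) = 0 → root; f(1) = 0 → root.
f(0) = 0, so (x) divides f(x); f is reducible.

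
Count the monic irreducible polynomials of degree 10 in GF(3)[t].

By the necklace-counting formula, N_3(10) = (1/10) Σ_{d|10} μ(10/d)·3^d.
Divisors of 10: 1, 2, 5, 10; μ(10/d) for each: 1, -1, -1, 1.
Σ = 3^1 − 3^2 − 3^5 + 3^10 = 58800.
N = 58800/10 = 5880.

5880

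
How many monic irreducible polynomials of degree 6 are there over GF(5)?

2580

By the necklace-counting formula, N_5(6) = (1/6) Σ_{d|6} μ(6/d)·5^d.
Divisors of 6: 1, 2, 3, 6; μ(6/d) for each: 1, -1, -1, 1.
Σ = 5^1 − 5^2 − 5^3 + 5^6 = 15480.
N = 15480/6 = 2580.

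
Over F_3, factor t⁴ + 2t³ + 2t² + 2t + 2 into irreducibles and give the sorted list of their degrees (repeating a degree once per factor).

Write f(t) = t⁴ + 2t³ + 2t² + 2t + 2.
Roots in F_3: f(0) = 2; f(1) = 0 → root; f(2) = 1.
Linear factors from roots: (t + 2).
Complete factorization: f(t) = (t + 2)·(t³ + 2t + 1).
Factor degrees with multiplicity: 1 + 3 = 4.

1, 3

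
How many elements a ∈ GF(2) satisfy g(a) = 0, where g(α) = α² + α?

2

Evaluate at each of the 2 elements of GF(2):
g(0) = 0 → root; g(1) = 0 → root.
Roots: {0, 1}.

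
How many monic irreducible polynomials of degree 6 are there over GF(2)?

x^(2^6) − x is the product of all monic irreducibles of degree dividing 6; Möbius inversion gives N = (1/6) Σ μ(6/d)·2^d.
Divisors of 6: 1, 2, 3, 6; μ(6/d) for each: 1, -1, -1, 1.
Σ = 2^1 − 2^2 − 2^3 + 2^6 = 54.
N = 54/6 = 9.

9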